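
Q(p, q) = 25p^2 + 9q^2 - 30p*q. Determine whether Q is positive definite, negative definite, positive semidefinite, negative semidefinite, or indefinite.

positive semidefinite

Write A = [[25, -15], [-15, 9]].
Symmetric row and column elimination reduces A to a congruent diagonal form with pivots 25, 0.
So there are 1 positive, 1 zero pivots.
Hence Q is positive semidefinite.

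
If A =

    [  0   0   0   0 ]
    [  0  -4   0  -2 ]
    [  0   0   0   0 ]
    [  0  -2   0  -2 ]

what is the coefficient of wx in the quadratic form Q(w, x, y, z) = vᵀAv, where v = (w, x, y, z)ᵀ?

0

The coefficient of wx is A[1,2] + A[2,1] = 2·0 = 0.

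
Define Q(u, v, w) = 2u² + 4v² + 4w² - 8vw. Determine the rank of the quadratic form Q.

2

The symmetric matrix is A = [[2, 0, 0], [0, 4, -4], [0, -4, 4]].
Applying the same elementary operations to the rows and columns of A produces a congruent diagonal matrix with entries 2, 4, 0.
Counting signs: 2 positive, 1 zero.
The rank is the number of nonzero pivots: 2.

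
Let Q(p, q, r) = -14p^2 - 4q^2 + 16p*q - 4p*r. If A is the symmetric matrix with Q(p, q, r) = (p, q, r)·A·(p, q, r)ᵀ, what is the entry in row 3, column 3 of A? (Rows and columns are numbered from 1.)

The coefficient of r^2 in Q is 0, and that is exactly A[3,3].

0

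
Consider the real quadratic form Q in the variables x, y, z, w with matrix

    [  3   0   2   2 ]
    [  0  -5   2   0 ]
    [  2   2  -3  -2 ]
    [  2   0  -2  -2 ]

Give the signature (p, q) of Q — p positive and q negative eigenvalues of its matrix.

Congruent diagonalization of A (simultaneous row and column reduction) yields pivots 3, -5, -53/15, -10/53.
So there are 1 positive, 3 negative pivots.

(1, 3)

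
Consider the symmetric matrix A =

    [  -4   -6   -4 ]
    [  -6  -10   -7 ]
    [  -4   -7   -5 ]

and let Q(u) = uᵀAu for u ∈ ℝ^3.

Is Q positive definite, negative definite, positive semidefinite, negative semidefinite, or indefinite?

negative semidefinite

Row-reducing A symmetrically gives the diagonal entries -4, -1, 0.
So there are 2 negative, 1 zero pivots.
Hence Q is negative semidefinite.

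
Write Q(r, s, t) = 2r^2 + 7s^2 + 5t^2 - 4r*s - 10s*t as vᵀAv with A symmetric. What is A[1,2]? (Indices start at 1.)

The coefficient of r·s in Q is -4. For a symmetric A this equals A[1,2] + A[2,1] = 2·A[1,2].
So A[1,2] = -4/2 = -2.

-2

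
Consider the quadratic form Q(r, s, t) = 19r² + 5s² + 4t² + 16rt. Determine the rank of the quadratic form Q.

The associated matrix is A = [[19, 0, 8], [0, 5, 0], [8, 0, 4]].
Congruent diagonalization of A (simultaneous row and column reduction) yields pivots 19, 5, 12/19.
So there are 3 positive pivots.
The rank is the number of nonzero pivots: 3.

3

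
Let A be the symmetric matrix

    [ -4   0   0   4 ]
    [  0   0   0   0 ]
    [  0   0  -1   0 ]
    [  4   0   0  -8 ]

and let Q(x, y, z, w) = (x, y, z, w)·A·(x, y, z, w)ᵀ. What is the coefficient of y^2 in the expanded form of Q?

The coefficient of y^2 is the diagonal entry A[2,2] = 0.

0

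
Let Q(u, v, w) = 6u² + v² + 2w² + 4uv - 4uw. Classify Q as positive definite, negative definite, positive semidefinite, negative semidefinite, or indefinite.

Write A = [[6, 2, -2], [2, 1, 0], [-2, 0, 2]].
Symmetric row and column elimination reduces A to a congruent diagonal form with pivots 6, 1/3, 0.
So there are 2 positive, 1 zero pivots.
Hence Q is positive semidefinite.

positive semidefinite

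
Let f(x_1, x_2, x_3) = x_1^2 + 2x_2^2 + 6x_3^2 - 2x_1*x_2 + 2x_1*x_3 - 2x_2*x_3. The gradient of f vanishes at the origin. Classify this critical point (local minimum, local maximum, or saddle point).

local minimum

The Hessian at the origin is H = [[2, -2, 2], [-2, 4, -2], [2, -2, 12]].
Row-reducing H symmetrically gives the diagonal entries 2, 2, 10.
So there are 3 positive pivots.
H is positive definite, so the origin is a strict local minimum.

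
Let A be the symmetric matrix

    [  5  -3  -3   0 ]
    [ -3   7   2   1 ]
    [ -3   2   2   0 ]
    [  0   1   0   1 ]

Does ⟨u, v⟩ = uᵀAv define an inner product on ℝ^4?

yes

Applying the same elementary operations to the rows and columns of A produces a congruent diagonal matrix with entries 5, 26/5, 5/26, 4/5.
Counting signs: 4 positive.
Hence Q is positive definite.
⟨·,·⟩ is an inner product exactly when A is positive definite.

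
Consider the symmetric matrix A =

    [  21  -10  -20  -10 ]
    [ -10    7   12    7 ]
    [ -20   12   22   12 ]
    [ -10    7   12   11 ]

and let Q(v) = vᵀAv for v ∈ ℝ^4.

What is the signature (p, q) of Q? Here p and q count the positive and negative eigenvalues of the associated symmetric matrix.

(4, 0)

Row-reducing A symmetrically gives the diagonal entries 21, 47/21, 10/47, 4.
Counting signs: 4 positive.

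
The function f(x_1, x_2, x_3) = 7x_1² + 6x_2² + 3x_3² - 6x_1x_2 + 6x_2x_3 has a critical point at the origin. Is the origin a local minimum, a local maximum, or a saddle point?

The Hessian at the origin is H = [[14, -6, 0], [-6, 12, 6], [0, 6, 6]].
Applying the same elementary operations to the rows and columns of H produces a congruent diagonal matrix with entries 14, 66/7, 24/11.
So there are 3 positive pivots.
H is positive definite, so the origin is a strict local minimum.

local minimum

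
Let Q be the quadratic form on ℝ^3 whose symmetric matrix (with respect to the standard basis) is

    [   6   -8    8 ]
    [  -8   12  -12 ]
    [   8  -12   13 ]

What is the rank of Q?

An LDLᵀ factorisation of A has diagonal entries 6, 4/3, 1.
That gives 3 positive pivots.
The rank is the number of nonzero pivots: 3.

3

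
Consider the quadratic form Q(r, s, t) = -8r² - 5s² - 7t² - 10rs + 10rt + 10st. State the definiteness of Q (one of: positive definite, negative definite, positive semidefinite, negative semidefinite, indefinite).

The associated matrix is A = [[-8, -5, 5], [-5, -5, 5], [5, 5, -7]].
Applying the same elementary operations to the rows and columns of A produces a congruent diagonal matrix with entries -8, -15/8, -2.
Counting signs: 3 negative.
Hence Q is negative definite.

negative definite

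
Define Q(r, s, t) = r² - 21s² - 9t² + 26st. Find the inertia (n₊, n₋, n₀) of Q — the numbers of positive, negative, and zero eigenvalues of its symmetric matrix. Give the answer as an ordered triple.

(1, 2, 0)

The symmetric matrix is A = [[1, 0, 0], [0, -21, 13], [0, 13, -9]].
Row-reducing A symmetrically gives the diagonal entries 1, -21, -20/21.
So there are 1 positive, 2 negative pivots.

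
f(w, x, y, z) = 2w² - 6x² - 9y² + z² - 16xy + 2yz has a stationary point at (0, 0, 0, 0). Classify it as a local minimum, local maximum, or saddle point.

saddle point

The Hessian at the origin is H = [[4, 0, 0, 0], [0, -12, -16, 0], [0, -16, -18, 2], [0, 0, 2, 2]].
Row-reducing H symmetrically gives the diagonal entries 4, -12, 10/3, 4/5.
So there are 3 positive, 1 negative pivots.
H is indefinite, so the origin is a saddle point.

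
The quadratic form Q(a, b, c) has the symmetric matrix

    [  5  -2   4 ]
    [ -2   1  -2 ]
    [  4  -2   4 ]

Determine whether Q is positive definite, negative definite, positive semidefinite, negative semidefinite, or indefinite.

Symmetric row and column elimination reduces A to a congruent diagonal form with pivots 5, 1/5, 0.
So there are 2 positive, 1 zero pivots.
Hence Q is positive semidefinite.

positive semidefinite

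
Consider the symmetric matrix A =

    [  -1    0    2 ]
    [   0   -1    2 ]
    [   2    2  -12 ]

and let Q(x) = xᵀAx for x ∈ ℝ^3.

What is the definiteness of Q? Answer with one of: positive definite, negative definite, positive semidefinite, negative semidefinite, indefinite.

Row-reducing A symmetrically gives the diagonal entries -1, -1, -4.
That gives 3 negative pivots.
Hence Q is negative definite.

negative definite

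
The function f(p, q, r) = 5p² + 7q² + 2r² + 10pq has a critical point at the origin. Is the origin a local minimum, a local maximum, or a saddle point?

local minimum

The Hessian at the origin is H = [[10, 10, 0], [10, 14, 0], [0, 0, 4]].
An LDLᵀ factorisation of H has diagonal entries 10, 4, 4.
That gives 3 positive pivots.
H is positive definite, so the origin is a strict local minimum.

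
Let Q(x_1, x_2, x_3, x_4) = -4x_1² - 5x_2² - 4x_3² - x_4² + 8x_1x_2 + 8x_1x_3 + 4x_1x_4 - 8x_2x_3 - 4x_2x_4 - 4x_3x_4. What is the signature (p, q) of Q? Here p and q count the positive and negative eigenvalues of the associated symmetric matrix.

(0, 2)

The associated matrix is A = [[-4, 4, 4, 2], [4, -5, -4, -2], [4, -4, -4, -2], [2, -2, -2, -1]].
Applying the same elementary operations to the rows and columns of A produces a congruent diagonal matrix with entries -4, -1, 0, 0.
That gives 2 negative, 2 zero pivots.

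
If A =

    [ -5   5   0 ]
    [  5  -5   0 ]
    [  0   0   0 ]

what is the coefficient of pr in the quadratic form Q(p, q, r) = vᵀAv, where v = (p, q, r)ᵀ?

0

The coefficient of pr is A[1,3] + A[3,1] = 2·0 = 0.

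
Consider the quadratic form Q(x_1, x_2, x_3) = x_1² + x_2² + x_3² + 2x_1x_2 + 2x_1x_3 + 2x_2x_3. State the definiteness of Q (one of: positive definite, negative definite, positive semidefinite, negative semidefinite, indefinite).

The symmetric matrix is A = [[1, 1, 1], [1, 1, 1], [1, 1, 1]].
Congruent diagonalization of A (simultaneous row and column reduction) yields pivots 1, 0, 0.
So there are 1 positive, 2 zero pivots.
Hence Q is positive semidefinite.

positive semidefinite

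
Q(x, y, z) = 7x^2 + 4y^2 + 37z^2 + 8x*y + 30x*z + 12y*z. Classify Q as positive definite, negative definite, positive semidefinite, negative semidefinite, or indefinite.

positive definite

The symmetric matrix of Q is A = [[7, 4, 15], [4, 4, 6], [15, 6, 37]].
Leading principal minors: Δ_1 = 7, Δ_2 = 12, Δ_3 = 12.
All leading principal minors are positive, so by Sylvester's criterion Q is positive definite.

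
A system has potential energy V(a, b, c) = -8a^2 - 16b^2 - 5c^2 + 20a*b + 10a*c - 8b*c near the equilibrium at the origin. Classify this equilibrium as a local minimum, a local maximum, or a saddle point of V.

The Hessian at the origin is H = [[-16, 20, 10], [20, -32, -8], [10, -8, -10]].
An LDLᵀ factorisation of H has diagonal entries -16, -7, -6/7.
That gives 3 negative pivots.
H is negative definite, so the origin is a strict local maximum.

local maximum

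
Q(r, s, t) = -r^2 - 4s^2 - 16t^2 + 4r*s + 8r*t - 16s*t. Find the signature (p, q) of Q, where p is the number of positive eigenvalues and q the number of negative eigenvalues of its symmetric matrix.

(0, 1)

Write A = [[-1, 2, 4], [2, -4, -8], [4, -8, -16]].
Congruent diagonalization of A (simultaneous row and column reduction) yields pivots -1, 0, 0.
So there are 1 negative, 2 zero pivots.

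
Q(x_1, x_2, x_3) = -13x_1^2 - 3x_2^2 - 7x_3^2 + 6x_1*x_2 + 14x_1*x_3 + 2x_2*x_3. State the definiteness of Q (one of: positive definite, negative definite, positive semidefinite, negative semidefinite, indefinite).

negative definite

The symmetric matrix of Q is A = [[-13, 3, 7], [3, -3, 1], [7, 1, -7]].
Leading principal minors: Δ_1 = -13, Δ_2 = 30, Δ_3 = -8.
The signs alternate starting with Δ_1 < 0, so by Sylvester's criterion Q is negative definite.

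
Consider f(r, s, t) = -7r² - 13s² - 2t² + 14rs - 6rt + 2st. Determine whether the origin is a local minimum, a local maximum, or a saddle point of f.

local maximum

The Hessian at the origin is H = [[-14, 14, -6], [14, -26, 2], [-6, 2, -4]].
Symmetric row and column elimination reduces H to a congruent diagonal form with pivots -14, -12, -2/21.
That gives 3 negative pivots.
H is negative definite, so the origin is a strict local maximum.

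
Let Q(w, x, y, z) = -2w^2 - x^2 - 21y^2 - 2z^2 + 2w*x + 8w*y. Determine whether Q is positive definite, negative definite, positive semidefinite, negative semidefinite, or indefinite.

Write A = [[-2, 1, 4, 0], [1, -1, 0, 0], [4, 0, -21, 0], [0, 0, 0, -2]].
An LDLᵀ factorisation of A has diagonal entries -2, -1/2, -5, -2.
So there are 4 negative pivots.
Hence Q is negative definite.

negative definite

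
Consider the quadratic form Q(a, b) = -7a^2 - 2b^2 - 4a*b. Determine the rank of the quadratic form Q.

Write A = [[-7, -2], [-2, -2]].
Applying the same elementary operations to the rows and columns of A produces a congruent diagonal matrix with entries -7, -10/7.
So there are 2 negative pivots.
The rank is the number of nonzero pivots: 2.

2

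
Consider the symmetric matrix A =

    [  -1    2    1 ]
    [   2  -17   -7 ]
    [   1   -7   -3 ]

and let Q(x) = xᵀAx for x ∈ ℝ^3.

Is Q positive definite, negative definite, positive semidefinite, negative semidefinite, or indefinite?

Applying the same elementary operations to the rows and columns of A produces a congruent diagonal matrix with entries -1, -13, -1/13.
That gives 3 negative pivots.
Hence Q is negative definite.

negative definite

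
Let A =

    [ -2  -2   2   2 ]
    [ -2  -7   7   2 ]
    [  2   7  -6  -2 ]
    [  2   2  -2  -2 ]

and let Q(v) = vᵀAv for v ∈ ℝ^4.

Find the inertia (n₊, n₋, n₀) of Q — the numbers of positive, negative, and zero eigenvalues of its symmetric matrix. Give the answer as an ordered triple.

(1, 2, 1)

Congruent diagonalization of A (simultaneous row and column reduction) yields pivots -2, -5, 1, 0.
So there are 1 positive, 2 negative, 1 zero pivots.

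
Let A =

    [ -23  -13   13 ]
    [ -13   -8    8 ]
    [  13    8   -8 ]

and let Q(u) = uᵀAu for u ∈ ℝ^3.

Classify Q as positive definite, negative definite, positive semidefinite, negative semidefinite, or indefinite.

negative semidefinite

Applying the same elementary operations to the rows and columns of A produces a congruent diagonal matrix with entries -23, -15/23, 0.
Counting signs: 2 negative, 1 zero.
Hence Q is negative semidefinite.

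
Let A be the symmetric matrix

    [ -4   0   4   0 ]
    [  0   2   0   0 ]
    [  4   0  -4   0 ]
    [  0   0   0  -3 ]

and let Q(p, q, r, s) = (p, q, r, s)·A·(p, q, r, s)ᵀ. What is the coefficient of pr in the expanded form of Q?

The coefficient of pr is A[1,3] + A[3,1] = 2·4 = 8.

8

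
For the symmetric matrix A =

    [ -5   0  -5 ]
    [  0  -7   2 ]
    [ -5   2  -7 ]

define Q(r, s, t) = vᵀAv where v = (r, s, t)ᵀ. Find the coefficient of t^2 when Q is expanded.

-7

The coefficient of t^2 is the diagonal entry A[3,3] = -7.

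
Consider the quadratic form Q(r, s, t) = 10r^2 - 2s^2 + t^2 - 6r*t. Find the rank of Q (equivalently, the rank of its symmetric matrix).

The associated matrix is A = [[10, 0, -3], [0, -2, 0], [-3, 0, 1]].
Row-reducing A symmetrically gives the diagonal entries 10, -2, 1/10.
Counting signs: 2 positive, 1 negative.
The rank is the number of nonzero pivots: 3.

3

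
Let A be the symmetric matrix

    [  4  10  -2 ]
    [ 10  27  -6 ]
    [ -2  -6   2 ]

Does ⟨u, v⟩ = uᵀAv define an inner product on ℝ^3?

yes

Leading principal minors: Δ_1 = 4, Δ_2 = 8, Δ_3 = 4.
All leading principal minors are positive, so by Sylvester's criterion Q is positive definite.
⟨·,·⟩ is an inner product exactly when A is positive definite.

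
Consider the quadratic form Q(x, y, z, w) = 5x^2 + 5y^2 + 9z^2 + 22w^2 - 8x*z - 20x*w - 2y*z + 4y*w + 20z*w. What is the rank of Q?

4

The symmetric matrix is A = [[5, 0, -4, -10], [0, 5, -1, 2], [-4, -1, 9, 10], [-10, 2, 10, 22]].
An LDLᵀ factorisation of A has diagonal entries 5, 5, 28/5, 6/35.
That gives 4 positive pivots.
The rank is the number of nonzero pivots: 4.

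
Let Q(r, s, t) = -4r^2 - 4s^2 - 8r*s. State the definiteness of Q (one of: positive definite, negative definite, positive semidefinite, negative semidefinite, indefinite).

The associated matrix is A = [[-4, -4, 0], [-4, -4, 0], [0, 0, 0]].
Symmetric row and column elimination reduces A to a congruent diagonal form with pivots -4, 0, 0.
Counting signs: 1 negative, 2 zero.
Hence Q is negative semidefinite.

negative semidefinite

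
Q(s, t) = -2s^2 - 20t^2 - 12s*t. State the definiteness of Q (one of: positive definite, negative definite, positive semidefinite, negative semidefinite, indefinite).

The symmetric matrix of Q is [[-2, -6], [-6, -20]].
For the 2×2 matrix [[-2, -6], [-6, -20]]: det = -2·-20 − (-6)² = 4, trace = -22.
det > 0 so both eigenvalues share the sign of the trace; trace = -22 < 0 ⇒ both negative.

negative definite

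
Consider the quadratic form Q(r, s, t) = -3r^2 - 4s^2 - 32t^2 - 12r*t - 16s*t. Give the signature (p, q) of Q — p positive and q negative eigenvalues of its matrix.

(0, 3)

The symmetric matrix is A = [[-3, 0, -6], [0, -4, -8], [-6, -8, -32]].
Row-reducing A symmetrically gives the diagonal entries -3, -4, -4.
That gives 3 negative pivots.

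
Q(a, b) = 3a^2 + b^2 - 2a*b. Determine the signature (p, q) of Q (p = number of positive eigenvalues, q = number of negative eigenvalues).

The associated matrix is A = [[3, -1], [-1, 1]].
Row-reducing A symmetrically gives the diagonal entries 3, 2/3.
So there are 2 positive pivots.

(2, 0)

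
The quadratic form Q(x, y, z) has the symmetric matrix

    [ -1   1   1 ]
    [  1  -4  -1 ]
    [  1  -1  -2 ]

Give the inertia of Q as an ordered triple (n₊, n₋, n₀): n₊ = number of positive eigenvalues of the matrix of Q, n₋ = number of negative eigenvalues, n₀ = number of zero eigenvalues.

Applying the same elementary operations to the rows and columns of A produces a congruent diagonal matrix with entries -1, -3, -1.
That gives 3 negative pivots.

(0, 3, 0)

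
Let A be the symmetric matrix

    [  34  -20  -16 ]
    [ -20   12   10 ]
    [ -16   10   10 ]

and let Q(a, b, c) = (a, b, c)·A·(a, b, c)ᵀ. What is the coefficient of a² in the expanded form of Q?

The coefficient of a² is the diagonal entry A[1,1] = 34.

34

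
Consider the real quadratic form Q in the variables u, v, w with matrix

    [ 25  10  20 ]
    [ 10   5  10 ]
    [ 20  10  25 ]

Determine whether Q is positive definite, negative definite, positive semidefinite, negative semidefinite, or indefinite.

An LDLᵀ factorisation of A has diagonal entries 25, 1, 5.
So there are 3 positive pivots.
Hence Q is positive definite.

positive definite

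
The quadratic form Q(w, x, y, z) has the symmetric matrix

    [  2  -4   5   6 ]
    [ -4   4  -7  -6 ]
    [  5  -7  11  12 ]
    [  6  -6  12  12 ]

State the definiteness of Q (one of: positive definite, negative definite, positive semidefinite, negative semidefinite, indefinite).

Row-reducing A symmetrically gives the diagonal entries 2, -4, 3/4, 0.
Counting signs: 2 positive, 1 negative, 1 zero.
Hence Q is indefinite.

indefinite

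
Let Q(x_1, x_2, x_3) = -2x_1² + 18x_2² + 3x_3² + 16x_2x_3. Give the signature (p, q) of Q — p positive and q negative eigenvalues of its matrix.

The associated matrix is A = [[-2, 0, 0], [0, 18, 8], [0, 8, 3]].
An LDLᵀ factorisation of A has diagonal entries -2, 18, -5/9.
So there are 1 positive, 2 negative pivots.

(1, 2)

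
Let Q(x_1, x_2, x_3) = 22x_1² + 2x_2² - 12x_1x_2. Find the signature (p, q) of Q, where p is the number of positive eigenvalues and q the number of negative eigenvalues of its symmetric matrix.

(2, 0)

The associated matrix is A = [[22, -6, 0], [-6, 2, 0], [0, 0, 0]].
Symmetric row and column elimination reduces A to a congruent diagonal form with pivots 22, 4/11, 0.
That gives 2 positive, 1 zero pivots.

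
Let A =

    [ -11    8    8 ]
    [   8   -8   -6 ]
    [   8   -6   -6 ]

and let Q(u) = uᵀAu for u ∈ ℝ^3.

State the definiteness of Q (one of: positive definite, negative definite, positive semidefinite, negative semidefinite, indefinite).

negative definite

Leading principal minors: Δ_1 = -11, Δ_2 = 24, Δ_3 = -4.
The signs alternate starting with Δ_1 < 0, so by Sylvester's criterion Q is negative definite.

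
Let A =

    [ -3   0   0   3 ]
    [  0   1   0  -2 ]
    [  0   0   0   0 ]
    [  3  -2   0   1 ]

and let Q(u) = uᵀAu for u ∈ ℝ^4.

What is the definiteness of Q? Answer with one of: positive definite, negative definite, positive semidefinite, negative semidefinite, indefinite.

Row-reducing A symmetrically gives the diagonal entries -3, 1, 0, 0.
Counting signs: 1 positive, 1 negative, 2 zero.
Hence Q is indefinite.

indefinite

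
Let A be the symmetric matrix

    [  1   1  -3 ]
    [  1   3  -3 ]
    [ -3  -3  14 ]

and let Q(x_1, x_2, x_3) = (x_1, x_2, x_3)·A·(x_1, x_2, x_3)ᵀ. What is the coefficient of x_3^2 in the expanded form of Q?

14

The coefficient of x_3^2 is the diagonal entry A[3,3] = 14.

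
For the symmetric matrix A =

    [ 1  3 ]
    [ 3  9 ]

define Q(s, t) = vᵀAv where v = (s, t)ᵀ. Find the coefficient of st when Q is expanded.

The coefficient of st is A[1,2] + A[2,1] = 2·3 = 6.

6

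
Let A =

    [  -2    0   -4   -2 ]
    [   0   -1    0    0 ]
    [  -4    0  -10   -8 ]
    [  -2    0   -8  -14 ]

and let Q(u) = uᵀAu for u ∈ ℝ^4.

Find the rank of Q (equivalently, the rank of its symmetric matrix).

Symmetric row and column elimination reduces A to a congruent diagonal form with pivots -2, -1, -2, -4.
Counting signs: 4 negative.
The rank is the number of nonzero pivots: 4.

4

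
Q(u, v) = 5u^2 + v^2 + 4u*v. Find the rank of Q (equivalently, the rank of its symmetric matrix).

The symmetric matrix is A = [[5, 2], [2, 1]].
Row-reducing A symmetrically gives the diagonal entries 5, 1/5.
That gives 2 positive pivots.
The rank is the number of nonzero pivots: 2.

2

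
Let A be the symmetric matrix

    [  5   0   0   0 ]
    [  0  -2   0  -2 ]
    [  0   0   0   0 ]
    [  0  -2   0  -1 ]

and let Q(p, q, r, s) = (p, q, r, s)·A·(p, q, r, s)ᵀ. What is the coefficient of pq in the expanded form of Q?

The coefficient of pq is A[1,2] + A[2,1] = 2·0 = 0.

0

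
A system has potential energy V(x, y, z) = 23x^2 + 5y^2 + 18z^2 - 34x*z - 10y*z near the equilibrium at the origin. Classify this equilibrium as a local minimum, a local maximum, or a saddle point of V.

The Hessian at the origin is H = [[46, 0, -34], [0, 10, -10], [-34, -10, 36]].
Row-reducing H symmetrically gives the diagonal entries 46, 10, 20/23.
So there are 3 positive pivots.
H is positive definite, so the origin is a strict local minimum.

local minimum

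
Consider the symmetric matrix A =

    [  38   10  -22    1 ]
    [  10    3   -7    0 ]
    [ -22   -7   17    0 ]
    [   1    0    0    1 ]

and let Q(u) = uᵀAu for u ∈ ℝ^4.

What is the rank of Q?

4

Applying the same elementary operations to the rows and columns of A produces a congruent diagonal matrix with entries 38, 7/19, 2/7, 1/2.
That gives 4 positive pivots.
The rank is the number of nonzero pivots: 4.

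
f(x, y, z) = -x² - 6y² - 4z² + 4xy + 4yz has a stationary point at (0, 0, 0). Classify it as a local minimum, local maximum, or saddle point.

The Hessian at the origin is H = [[-2, 4, 0], [4, -12, 4], [0, 4, -8]].
Applying the same elementary operations to the rows and columns of H produces a congruent diagonal matrix with entries -2, -4, -4.
Counting signs: 3 negative.
H is negative definite, so the origin is a strict local maximum.

local maximum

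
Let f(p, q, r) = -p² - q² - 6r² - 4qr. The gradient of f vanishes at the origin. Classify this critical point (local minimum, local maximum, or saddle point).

The Hessian at the origin is H = [[-2, 0, 0], [0, -2, -4], [0, -4, -12]].
An LDLᵀ factorisation of H has diagonal entries -2, -2, -4.
So there are 3 negative pivots.
H is negative definite, so the origin is a strict local maximum.

local maximum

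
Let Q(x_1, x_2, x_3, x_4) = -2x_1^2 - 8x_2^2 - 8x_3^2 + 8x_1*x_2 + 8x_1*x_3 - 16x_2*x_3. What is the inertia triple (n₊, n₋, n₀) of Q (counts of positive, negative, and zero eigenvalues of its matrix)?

(0, 1, 3)

Write A = [[-2, 4, 4, 0], [4, -8, -8, 0], [4, -8, -8, 0], [0, 0, 0, 0]].
Row-reducing A symmetrically gives the diagonal entries -2, 0, 0, 0.
So there are 1 negative, 3 zero pivots.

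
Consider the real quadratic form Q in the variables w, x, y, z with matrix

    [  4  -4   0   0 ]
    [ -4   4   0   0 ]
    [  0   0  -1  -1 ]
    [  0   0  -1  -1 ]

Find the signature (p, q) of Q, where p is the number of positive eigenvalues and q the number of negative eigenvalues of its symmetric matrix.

(1, 1)

Symmetric row and column elimination reduces A to a congruent diagonal form with pivots 4, 0, -1, 0.
So there are 1 positive, 1 negative, 2 zero pivots.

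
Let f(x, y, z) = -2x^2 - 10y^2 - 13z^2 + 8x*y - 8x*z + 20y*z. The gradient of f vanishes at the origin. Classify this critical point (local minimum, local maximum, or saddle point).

local maximum

The Hessian at the origin is H = [[-4, 8, -8], [8, -20, 20], [-8, 20, -26]].
Row-reducing H symmetrically gives the diagonal entries -4, -4, -6.
So there are 3 negative pivots.
H is negative definite, so the origin is a strict local maximum.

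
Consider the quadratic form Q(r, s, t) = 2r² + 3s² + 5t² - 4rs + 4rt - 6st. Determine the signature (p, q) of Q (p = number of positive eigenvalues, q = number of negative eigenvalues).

(3, 0)

The associated matrix is A = [[2, -2, 2], [-2, 3, -3], [2, -3, 5]].
Row-reducing A symmetrically gives the diagonal entries 2, 1, 2.
Counting signs: 3 positive.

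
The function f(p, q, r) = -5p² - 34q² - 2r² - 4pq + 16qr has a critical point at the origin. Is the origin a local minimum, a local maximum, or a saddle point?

The Hessian at the origin is H = [[-10, -4, 0], [-4, -68, 16], [0, 16, -4]].
Congruent diagonalization of H (simultaneous row and column reduction) yields pivots -10, -332/5, -12/83.
Counting signs: 3 negative.
H is negative definite, so the origin is a strict local maximum.

local maximum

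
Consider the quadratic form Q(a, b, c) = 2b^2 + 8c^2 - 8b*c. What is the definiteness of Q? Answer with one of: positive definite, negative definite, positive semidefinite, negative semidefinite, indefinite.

positive semidefinite

The associated matrix is A = [[0, 0, 0], [0, 2, -4], [0, -4, 8]].
Row-reducing A symmetrically gives the diagonal entries 0, 2, 0.
That gives 1 positive, 2 zero pivots.
Hence Q is positive semidefinite.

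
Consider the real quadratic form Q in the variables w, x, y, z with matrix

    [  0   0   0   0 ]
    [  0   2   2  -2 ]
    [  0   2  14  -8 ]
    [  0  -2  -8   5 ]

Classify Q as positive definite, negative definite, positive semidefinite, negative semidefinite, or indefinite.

positive semidefinite

Row-reducing A symmetrically gives the diagonal entries 0, 2, 12, 0.
Counting signs: 2 positive, 2 zero.
Hence Q is positive semidefinite.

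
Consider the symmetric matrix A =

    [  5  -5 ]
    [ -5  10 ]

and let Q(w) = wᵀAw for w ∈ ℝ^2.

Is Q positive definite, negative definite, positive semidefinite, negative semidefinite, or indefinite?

positive definite

Applying the same elementary operations to the rows and columns of A produces a congruent diagonal matrix with entries 5, 5.
Counting signs: 2 positive.
Hence Q is positive definite.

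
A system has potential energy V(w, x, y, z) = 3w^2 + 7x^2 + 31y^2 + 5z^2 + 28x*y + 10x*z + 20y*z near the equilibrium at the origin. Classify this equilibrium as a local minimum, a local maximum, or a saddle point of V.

The Hessian at the origin is H = [[6, 0, 0, 0], [0, 14, 28, 10], [0, 28, 62, 20], [0, 10, 20, 10]].
Applying the same elementary operations to the rows and columns of H produces a congruent diagonal matrix with entries 6, 14, 6, 20/7.
That gives 4 positive pivots.
H is positive definite, so the origin is a strict local minimum.

local minimum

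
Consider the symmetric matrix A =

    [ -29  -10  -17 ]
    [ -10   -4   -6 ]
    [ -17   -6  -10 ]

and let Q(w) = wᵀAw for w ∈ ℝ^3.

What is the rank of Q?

2

Applying the same elementary operations to the rows and columns of A produces a congruent diagonal matrix with entries -29, -16/29, 0.
That gives 2 negative, 1 zero pivots.
The rank is the number of nonzero pivots: 2.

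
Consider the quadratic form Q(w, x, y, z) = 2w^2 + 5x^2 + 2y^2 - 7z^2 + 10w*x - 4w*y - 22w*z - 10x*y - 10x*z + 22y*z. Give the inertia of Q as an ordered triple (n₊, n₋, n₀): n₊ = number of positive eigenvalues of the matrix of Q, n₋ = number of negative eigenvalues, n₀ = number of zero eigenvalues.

The symmetric matrix is A = [[2, 5, -2, -11], [5, 5, -5, -5], [-2, -5, 2, 11], [-11, -5, 11, -7]].
Congruent diagonalization of A (simultaneous row and column reduction) yields pivots 2, -15/2, 0, 0.
Counting signs: 1 positive, 1 negative, 2 zero.

(1, 1, 2)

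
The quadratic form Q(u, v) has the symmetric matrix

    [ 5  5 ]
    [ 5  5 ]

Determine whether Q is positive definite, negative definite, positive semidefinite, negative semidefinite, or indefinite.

Row-reducing A symmetrically gives the diagonal entries 5, 0.
So there are 1 positive, 1 zero pivots.
Hence Q is positive semidefinite.

positive semidefinite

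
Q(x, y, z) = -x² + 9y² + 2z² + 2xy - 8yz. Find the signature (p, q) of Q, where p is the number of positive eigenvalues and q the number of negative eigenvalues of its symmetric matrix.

The symmetric matrix is A = [[-1, 1, 0], [1, 9, -4], [0, -4, 2]].
Symmetric row and column elimination reduces A to a congruent diagonal form with pivots -1, 10, 2/5.
Counting signs: 2 positive, 1 negative.

(2, 1)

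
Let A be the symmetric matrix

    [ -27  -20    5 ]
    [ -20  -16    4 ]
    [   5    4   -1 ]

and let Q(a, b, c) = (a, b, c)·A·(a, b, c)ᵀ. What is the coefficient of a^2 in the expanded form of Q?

The coefficient of a^2 is the diagonal entry A[1,1] = -27.

-27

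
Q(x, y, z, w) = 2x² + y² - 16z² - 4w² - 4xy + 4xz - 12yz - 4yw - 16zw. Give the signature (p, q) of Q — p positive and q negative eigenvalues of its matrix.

(1, 2)

The symmetric matrix is A = [[2, -2, 2, 0], [-2, 1, -6, -2], [2, -6, -16, -8], [0, -2, -8, -4]].
Congruent diagonalization of A (simultaneous row and column reduction) yields pivots 2, -1, -2, 0.
Counting signs: 1 positive, 2 negative, 1 zero.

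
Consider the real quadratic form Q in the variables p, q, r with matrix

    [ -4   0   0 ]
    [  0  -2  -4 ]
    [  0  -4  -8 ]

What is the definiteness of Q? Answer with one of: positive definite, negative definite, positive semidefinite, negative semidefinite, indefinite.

negative semidefinite

Symmetric row and column elimination reduces A to a congruent diagonal form with pivots -4, -2, 0.
Counting signs: 2 negative, 1 zero.
Hence Q is negative semidefinite.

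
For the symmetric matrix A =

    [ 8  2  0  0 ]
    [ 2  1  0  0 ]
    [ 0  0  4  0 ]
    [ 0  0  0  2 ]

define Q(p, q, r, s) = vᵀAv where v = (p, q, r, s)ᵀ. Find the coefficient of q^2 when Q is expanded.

The coefficient of q^2 is the diagonal entry A[2,2] = 1.

1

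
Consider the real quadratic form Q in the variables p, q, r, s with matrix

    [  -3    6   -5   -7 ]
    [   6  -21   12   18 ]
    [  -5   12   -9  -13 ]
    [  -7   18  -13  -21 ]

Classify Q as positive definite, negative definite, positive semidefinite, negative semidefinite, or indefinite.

negative definite

Leading principal minors: Δ_1 = -3, Δ_2 = 27, Δ_3 = -6, Δ_4 = 12.
The signs alternate starting with Δ_1 < 0, so by Sylvester's criterion Q is negative definite.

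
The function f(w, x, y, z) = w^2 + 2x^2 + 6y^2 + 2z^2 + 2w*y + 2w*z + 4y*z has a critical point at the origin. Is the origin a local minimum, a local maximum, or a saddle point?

local minimum

The Hessian at the origin is H = [[2, 0, 2, 2], [0, 4, 0, 0], [2, 0, 12, 4], [2, 0, 4, 4]].
Congruent diagonalization of H (simultaneous row and column reduction) yields pivots 2, 4, 10, 8/5.
That gives 4 positive pivots.
H is positive definite, so the origin is a strict local minimum.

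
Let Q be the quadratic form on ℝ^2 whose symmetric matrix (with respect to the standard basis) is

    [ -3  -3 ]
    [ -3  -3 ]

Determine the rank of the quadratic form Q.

Symmetric row and column elimination reduces A to a congruent diagonal form with pivots -3, 0.
Counting signs: 1 negative, 1 zero.
The rank is the number of nonzero pivots: 1.

1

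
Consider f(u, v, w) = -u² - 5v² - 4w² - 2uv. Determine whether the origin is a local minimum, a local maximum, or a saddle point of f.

The Hessian at the origin is H = [[-2, -2, 0], [-2, -10, 0], [0, 0, -8]].
Symmetric row and column elimination reduces H to a congruent diagonal form with pivots -2, -8, -8.
Counting signs: 3 negative.
H is negative definite, so the origin is a strict local maximum.

local maximum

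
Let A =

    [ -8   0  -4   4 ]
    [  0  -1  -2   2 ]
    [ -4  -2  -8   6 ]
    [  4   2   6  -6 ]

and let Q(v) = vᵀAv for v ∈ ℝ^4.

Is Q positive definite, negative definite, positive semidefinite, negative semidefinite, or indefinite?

Symmetric row and column elimination reduces A to a congruent diagonal form with pivots -8, -1, -2, 0.
So there are 3 negative, 1 zero pivots.
Hence Q is negative semidefinite.

negative semidefinite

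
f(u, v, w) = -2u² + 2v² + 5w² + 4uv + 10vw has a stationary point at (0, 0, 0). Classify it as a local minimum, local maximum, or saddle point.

saddle point

The Hessian at the origin is H = [[-4, 4, 0], [4, 4, 10], [0, 10, 10]].
Applying the same elementary operations to the rows and columns of H produces a congruent diagonal matrix with entries -4, 8, -5/2.
So there are 1 positive, 2 negative pivots.
H is indefinite, so the origin is a saddle point.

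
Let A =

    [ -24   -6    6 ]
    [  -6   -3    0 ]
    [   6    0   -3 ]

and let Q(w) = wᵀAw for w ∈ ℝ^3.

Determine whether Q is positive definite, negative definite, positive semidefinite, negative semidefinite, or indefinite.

Congruent diagonalization of A (simultaneous row and column reduction) yields pivots -24, -3/2, 0.
So there are 2 negative, 1 zero pivots.
Hence Q is negative semidefinite.

negative semidefinite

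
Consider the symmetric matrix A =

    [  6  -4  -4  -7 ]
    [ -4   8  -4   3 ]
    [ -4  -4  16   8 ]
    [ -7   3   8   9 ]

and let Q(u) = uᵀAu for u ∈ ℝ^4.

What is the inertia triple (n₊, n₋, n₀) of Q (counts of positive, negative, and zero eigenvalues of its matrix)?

Row-reducing A symmetrically gives the diagonal entries 6, 16/3, 5, 0.
So there are 3 positive, 1 zero pivots.

(3, 0, 1)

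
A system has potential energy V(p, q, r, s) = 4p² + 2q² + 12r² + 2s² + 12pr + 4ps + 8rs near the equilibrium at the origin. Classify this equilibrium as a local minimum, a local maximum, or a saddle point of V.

The Hessian at the origin is H = [[8, 0, 12, 4], [0, 4, 0, 0], [12, 0, 24, 8], [4, 0, 8, 4]].
An LDLᵀ factorisation of H has diagonal entries 8, 4, 6, 4/3.
That gives 4 positive pivots.
H is positive definite, so the origin is a strict local minimum.

local minimum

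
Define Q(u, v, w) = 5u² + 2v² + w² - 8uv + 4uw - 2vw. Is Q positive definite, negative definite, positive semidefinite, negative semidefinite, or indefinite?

The symmetric matrix is A = [[5, -4, 2], [-4, 2, -1], [2, -1, 1]].
Row-reducing A symmetrically gives the diagonal entries 5, -6/5, 1/2.
That gives 2 positive, 1 negative pivots.
Hence Q is indefinite.

indefinite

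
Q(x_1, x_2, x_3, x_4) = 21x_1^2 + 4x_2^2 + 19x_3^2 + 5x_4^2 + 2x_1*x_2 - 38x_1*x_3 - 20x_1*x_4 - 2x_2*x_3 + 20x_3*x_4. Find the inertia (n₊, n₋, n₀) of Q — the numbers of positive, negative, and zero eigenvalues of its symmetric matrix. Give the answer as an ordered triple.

(3, 1, 0)

Write A = [[21, 1, -19, -10], [1, 4, -1, 0], [-19, -1, 19, 10], [-10, 0, 10, 5]].
An LDLᵀ factorisation of A has diagonal entries 21, 83/21, 150/83, -1/3.
That gives 3 positive, 1 negative pivots.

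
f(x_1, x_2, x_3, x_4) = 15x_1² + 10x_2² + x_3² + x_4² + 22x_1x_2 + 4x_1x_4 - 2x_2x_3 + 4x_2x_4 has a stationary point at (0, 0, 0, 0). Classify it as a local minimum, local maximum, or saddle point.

local minimum

The Hessian at the origin is H = [[30, 22, 0, 4], [22, 20, -2, 4], [0, -2, 2, 0], [4, 4, 0, 2]].
Applying the same elementary operations to the rows and columns of H produces a congruent diagonal matrix with entries 30, 58/15, 28/29, 6/7.
So there are 4 positive pivots.
H is positive definite, so the origin is a strict local minimum.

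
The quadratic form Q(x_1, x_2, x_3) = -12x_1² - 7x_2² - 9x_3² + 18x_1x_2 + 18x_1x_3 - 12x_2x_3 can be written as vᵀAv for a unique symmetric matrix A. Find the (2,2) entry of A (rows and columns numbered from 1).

-7

The coefficient of x_2² in Q is -7, and that is exactly A[2,2].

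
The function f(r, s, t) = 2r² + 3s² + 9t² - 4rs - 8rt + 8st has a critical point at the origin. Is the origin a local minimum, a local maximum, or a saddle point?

local minimum

The Hessian at the origin is H = [[4, -4, -8], [-4, 6, 8], [-8, 8, 18]].
Row-reducing H symmetrically gives the diagonal entries 4, 2, 2.
So there are 3 positive pivots.
H is positive definite, so the origin is a strict local minimum.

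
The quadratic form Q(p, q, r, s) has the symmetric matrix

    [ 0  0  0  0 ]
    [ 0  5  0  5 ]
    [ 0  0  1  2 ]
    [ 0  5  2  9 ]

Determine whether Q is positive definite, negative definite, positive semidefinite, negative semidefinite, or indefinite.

positive semidefinite

Row-reducing A symmetrically gives the diagonal entries 0, 5, 1, 0.
Counting signs: 2 positive, 2 zero.
Hence Q is positive semidefinite.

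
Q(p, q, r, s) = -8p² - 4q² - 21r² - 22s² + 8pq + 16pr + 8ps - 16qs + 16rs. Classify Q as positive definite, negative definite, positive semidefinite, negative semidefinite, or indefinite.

negative definite

The symmetric matrix of Q is A = [[-8, 4, 8, 4], [4, -4, 0, -8], [8, 0, -21, 8], [4, -8, 8, -22]].
Leading principal minors: Δ_1 = -8, Δ_2 = 16, Δ_3 = -80, Δ_4 = 160.
The signs alternate starting with Δ_1 < 0, so by Sylvester's criterion Q is negative definite.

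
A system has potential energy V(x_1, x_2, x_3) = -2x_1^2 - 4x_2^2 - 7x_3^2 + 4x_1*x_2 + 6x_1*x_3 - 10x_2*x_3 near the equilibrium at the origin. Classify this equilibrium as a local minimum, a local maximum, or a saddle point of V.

The Hessian at the origin is H = [[-4, 4, 6], [4, -8, -10], [6, -10, -14]].
Row-reducing H symmetrically gives the diagonal entries -4, -4, -1.
So there are 3 negative pivots.
H is negative definite, so the origin is a strict local maximum.

local maximum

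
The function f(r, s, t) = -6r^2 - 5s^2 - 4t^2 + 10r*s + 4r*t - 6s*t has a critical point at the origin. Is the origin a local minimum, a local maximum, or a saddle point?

local maximum

The Hessian at the origin is H = [[-12, 10, 4], [10, -10, -6], [4, -6, -8]].
Congruent diagonalization of H (simultaneous row and column reduction) yields pivots -12, -5/3, -12/5.
So there are 3 negative pivots.
H is negative definite, so the origin is a strict local maximum.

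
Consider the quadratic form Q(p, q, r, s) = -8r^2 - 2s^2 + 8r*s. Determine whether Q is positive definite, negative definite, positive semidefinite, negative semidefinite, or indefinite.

negative semidefinite

Write A = [[0, 0, 0, 0], [0, 0, 0, 0], [0, 0, -8, 4], [0, 0, 4, -2]].
Applying the same elementary operations to the rows and columns of A produces a congruent diagonal matrix with entries 0, 0, -8, 0.
Counting signs: 1 negative, 3 zero.
Hence Q is negative semidefinite.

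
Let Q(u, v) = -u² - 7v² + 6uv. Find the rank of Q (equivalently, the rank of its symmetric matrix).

The symmetric matrix is A = [[-1, 3], [3, -7]].
Congruent diagonalization of A (simultaneous row and column reduction) yields pivots -1, 2.
Counting signs: 1 positive, 1 negative.
The rank is the number of nonzero pivots: 2.

2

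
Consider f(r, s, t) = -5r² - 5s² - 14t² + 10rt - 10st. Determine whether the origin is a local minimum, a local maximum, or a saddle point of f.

The Hessian at the origin is H = [[-10, 0, 10], [0, -10, -10], [10, -10, -28]].
Row-reducing H symmetrically gives the diagonal entries -10, -10, -8.
So there are 3 negative pivots.
H is negative definite, so the origin is a strict local maximum.

local maximum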